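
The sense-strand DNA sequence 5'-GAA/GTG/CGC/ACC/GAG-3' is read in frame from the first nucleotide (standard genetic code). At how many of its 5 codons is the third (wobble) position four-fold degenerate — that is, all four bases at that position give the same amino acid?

Codon 1 GAA (Glu): third position 2-fold.
Codon 2 GTG (Val): third position 4-fold.
Codon 3 CGC (Arg): third position 4-fold.
Codon 4 ACC (Thr): third position 4-fold.
Codon 5 GAG (Glu): third position 2-fold.
Four-fold degenerate third positions: 3.

3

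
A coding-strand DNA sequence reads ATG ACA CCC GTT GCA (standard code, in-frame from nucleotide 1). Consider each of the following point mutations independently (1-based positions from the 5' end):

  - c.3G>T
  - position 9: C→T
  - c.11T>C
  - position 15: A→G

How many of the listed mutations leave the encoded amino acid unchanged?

2

Codon 1: ATG (Met) → ATT (Ile) — missense.
Codon 3: CCC (Pro) → CCT (Pro) — synonymous.
Codon 4: GTT (Val) → GCT (Ala) — missense.
Codon 5: GCA (Ala) → GCG (Ala) — synonymous.
Synonymous: 2 of 4.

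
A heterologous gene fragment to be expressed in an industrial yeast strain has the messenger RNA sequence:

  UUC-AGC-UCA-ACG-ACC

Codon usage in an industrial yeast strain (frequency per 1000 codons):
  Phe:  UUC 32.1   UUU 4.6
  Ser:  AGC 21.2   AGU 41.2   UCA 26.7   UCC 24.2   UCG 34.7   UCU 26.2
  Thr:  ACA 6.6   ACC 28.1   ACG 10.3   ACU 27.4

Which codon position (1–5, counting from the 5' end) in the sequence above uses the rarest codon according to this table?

4

Codon 1 UUC (Phe): 32.1 per 1000.
Codon 2 AGC (Ser): 21.2 per 1000.
Codon 3 UCA (Ser): 26.7 per 1000.
Codon 4 ACG (Thr): 10.3 per 1000.
Codon 5 ACC (Thr): 28.1 per 1000.
Lowest frequency is 10.3 at codon 4.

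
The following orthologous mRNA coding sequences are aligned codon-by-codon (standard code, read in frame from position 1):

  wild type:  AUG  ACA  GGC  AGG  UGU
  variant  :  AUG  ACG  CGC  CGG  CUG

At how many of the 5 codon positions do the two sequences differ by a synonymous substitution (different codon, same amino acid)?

Codon 1: AUG Met / AUG Met — identical.
Codon 2: ACA Thr / ACG Thr — synonymous.
Codon 3: GGC Gly / CGC Arg — nonsynonymous.
Codon 4: AGG Arg / CGG Arg — synonymous.
Codon 5: UGU Cys / CUG Leu — nonsynonymous.
Synonymous differences: 2.

2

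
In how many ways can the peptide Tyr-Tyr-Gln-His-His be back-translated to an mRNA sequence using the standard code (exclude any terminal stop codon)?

32

Tyr: 2 codons.
Tyr: 2 codons.
Gln: 2 codons.
His: 2 codons.
His: 2 codons.
2 × 2 × 2 × 2 × 2 = 32.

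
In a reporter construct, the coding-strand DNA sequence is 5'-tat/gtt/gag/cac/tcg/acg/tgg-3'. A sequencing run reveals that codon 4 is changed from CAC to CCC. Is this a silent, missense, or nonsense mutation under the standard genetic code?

Position 11 falls in codon 4: CAC → His.
After the substitution the codon is CCC → Pro.
His ≠ Pro, so this is a missense mutation.

missense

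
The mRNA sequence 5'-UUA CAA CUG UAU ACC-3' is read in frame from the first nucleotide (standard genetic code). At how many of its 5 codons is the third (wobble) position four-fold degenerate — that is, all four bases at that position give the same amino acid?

2

Codon 1 UUA (Leu): third position 2-fold.
Codon 2 CAA (Gln): third position 2-fold.
Codon 3 CUG (Leu): third position 4-fold.
Codon 4 UAU (Tyr): third position 2-fold.
Codon 5 ACC (Thr): third position 4-fold.
Four-fold degenerate third positions: 2.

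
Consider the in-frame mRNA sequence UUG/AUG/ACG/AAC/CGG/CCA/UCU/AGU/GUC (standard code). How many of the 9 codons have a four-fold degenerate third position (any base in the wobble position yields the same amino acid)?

Codon 1 UUG (Leu): third position 2-fold.
Codon 2 AUG (Met): third position 1-fold.
Codon 3 ACG (Thr): third position 4-fold.
Codon 4 AAC (Asn): third position 2-fold.
Codon 5 CGG (Arg): third position 4-fold.
Codon 6 CCA (Pro): third position 4-fold.
Codon 7 UCU (Ser): third position 4-fold.
Codon 8 AGU (Ser): third position 2-fold.
Codon 9 GUC (Val): third position 4-fold.
Four-fold degenerate third positions: 5.

5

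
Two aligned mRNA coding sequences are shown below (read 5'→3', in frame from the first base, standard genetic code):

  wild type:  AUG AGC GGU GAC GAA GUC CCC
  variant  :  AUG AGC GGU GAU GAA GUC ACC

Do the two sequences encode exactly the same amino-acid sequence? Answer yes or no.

Codon 1: AUG Met / AUG Met — identical.
Codon 2: AGC Ser / AGC Ser — identical.
Codon 3: GGU Gly / GGU Gly — identical.
Codon 4: GAC Asp / GAU Asp — synonymous.
Codon 5: GAA Glu / GAA Glu — identical.
Codon 6: GUC Val / GUC Val — identical.
Codon 7: CCC Pro / ACC Thr — nonsynonymous.
Nonsynonymous differences: 1 → different protein.

no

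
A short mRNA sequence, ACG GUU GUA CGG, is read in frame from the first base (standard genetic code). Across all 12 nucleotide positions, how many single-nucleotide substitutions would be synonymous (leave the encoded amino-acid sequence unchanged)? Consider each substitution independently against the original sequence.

13

Codon 1 (ACG, Thr): 3 synonymous substitutions.
Codon 2 (GUU, Val): 3 synonymous substitutions.
Codon 3 (GUA, Val): 3 synonymous substitutions.
Codon 4 (CGG, Arg): 4 synonymous substitutions.
Total: 3 + 3 + 3 + 4 = 13.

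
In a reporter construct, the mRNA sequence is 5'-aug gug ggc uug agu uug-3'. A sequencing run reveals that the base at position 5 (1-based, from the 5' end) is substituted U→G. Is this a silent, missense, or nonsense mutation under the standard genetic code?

missense

Position 5 falls in codon 2: GUG → Val.
After the substitution the codon is GGG → Gly.
Val ≠ Gly, so this is a missense mutation.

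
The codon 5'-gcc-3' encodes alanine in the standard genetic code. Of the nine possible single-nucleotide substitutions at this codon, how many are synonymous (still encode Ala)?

Position 1: none → 0 synonymous.
Position 2: none → 0 synonymous.
Position 3: GCU, GCA, GCG → 3 synonymous.
Total: 0 + 0 + 3 = 3.

3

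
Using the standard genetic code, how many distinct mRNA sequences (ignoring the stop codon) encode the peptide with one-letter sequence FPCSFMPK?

1536

Phe: 2 codons.
Pro: 4 codons.
Cys: 2 codons.
Ser: 6 codons.
Phe: 2 codons.
Met: 1 codon.
Pro: 4 codons.
Lys: 2 codons.
2 × 4 × 2 × 6 × 2 × 1 × 4 × 2 = 1536.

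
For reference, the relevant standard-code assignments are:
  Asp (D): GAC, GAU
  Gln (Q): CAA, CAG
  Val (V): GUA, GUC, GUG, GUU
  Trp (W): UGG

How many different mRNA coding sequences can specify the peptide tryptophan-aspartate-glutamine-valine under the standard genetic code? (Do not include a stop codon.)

Trp: 1 codon.
Asp: 2 codons.
Gln: 2 codons.
Val: 4 codons.
1 × 2 × 2 × 4 = 16.

16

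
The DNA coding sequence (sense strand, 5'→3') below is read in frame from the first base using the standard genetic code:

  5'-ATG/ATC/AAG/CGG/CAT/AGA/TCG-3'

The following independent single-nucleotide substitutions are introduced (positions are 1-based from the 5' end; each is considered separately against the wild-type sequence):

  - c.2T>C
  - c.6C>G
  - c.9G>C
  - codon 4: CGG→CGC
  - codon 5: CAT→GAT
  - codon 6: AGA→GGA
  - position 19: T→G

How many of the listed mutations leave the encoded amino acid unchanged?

1

Codon 1: ATG (Met) → ACG (Thr) — missense.
Codon 2: ATC (Ile) → ATG (Met) — missense.
Codon 3: AAG (Lys) → AAC (Asn) — missense.
Codon 4: CGG (Arg) → CGC (Arg) — synonymous.
Codon 5: CAT (His) → GAT (Asp) — missense.
Codon 6: AGA (Arg) → GGA (Gly) — missense.
Codon 7: TCG (Ser) → GCG (Ala) — missense.
Synonymous: 1 of 7.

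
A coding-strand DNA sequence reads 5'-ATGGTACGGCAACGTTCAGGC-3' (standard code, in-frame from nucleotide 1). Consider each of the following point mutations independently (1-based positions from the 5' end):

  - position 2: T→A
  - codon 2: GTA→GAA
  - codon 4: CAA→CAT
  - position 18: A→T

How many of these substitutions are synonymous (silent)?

1

Codon 1: ATG (Met) → AAG (Lys) — missense.
Codon 2: GTA (Val) → GAA (Glu) — missense.
Codon 4: CAA (Gln) → CAT (His) — missense.
Codon 6: TCA (Ser) → TCT (Ser) — synonymous.
Synonymous: 1 of 4.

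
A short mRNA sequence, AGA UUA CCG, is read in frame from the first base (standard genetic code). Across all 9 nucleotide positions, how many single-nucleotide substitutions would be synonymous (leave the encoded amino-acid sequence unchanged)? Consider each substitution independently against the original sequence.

7

Codon 1 (AGA, Arg): 2 synonymous substitutions.
Codon 2 (UUA, Leu): 2 synonymous substitutions.
Codon 3 (CCG, Pro): 3 synonymous substitutions.
Total: 2 + 2 + 3 = 7.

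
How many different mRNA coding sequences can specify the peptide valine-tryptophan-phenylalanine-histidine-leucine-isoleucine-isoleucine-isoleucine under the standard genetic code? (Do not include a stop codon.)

Val: 4 codons.
Trp: 1 codon.
Phe: 2 codons.
His: 2 codons.
Leu: 6 codons.
Ile: 3 codons.
Ile: 3 codons.
Ile: 3 codons.
4 × 1 × 2 × 2 × 6 × 3 × 3 × 3 = 2592.

2592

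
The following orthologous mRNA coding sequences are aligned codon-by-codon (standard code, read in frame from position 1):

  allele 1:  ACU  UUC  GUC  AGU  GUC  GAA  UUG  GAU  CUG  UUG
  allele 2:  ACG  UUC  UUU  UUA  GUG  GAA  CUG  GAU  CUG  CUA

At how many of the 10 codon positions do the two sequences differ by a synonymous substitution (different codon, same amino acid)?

4

Codon 1: ACU Thr / ACG Thr — synonymous.
Codon 2: UUC Phe / UUC Phe — identical.
Codon 3: GUC Val / UUU Phe — nonsynonymous.
Codon 4: AGU Ser / UUA Leu — nonsynonymous.
Codon 5: GUC Val / GUG Val — synonymous.
Codon 6: GAA Glu / GAA Glu — identical.
Codon 7: UUG Leu / CUG Leu — synonymous.
Codon 8: GAU Asp / GAU Asp — identical.
Codon 9: CUG Leu / CUG Leu — identical.
Codon 10: UUG Leu / CUA Leu — synonymous.
Synonymous differences: 4.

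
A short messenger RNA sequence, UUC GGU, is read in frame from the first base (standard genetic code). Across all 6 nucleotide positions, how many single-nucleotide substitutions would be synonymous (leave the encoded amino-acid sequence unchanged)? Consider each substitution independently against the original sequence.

Codon 1 (UUC, Phe): 1 synonymous substitution.
Codon 2 (GGU, Gly): 3 synonymous substitutions.
Total: 1 + 3 = 4.

4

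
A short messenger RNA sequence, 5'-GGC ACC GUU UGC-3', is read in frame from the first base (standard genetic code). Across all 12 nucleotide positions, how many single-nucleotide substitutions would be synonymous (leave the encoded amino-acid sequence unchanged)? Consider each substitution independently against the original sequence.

10

Codon 1 (GGC, Gly): 3 synonymous substitutions.
Codon 2 (ACC, Thr): 3 synonymous substitutions.
Codon 3 (GUU, Val): 3 synonymous substitutions.
Codon 4 (UGC, Cys): 1 synonymous substitution.
Total: 3 + 3 + 3 + 1 = 10.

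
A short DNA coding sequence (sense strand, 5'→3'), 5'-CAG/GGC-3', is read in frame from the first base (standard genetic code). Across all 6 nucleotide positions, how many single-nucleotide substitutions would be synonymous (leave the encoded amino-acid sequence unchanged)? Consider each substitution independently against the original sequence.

Codon 1 (CAG, Gln): 1 synonymous substitution.
Codon 2 (GGC, Gly): 3 synonymous substitutions.
Total: 1 + 3 = 4.

4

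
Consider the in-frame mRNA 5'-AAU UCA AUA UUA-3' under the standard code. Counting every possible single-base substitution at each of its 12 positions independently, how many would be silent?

8

Codon 1 (AAU, Asn): 1 synonymous substitution.
Codon 2 (UCA, Ser): 3 synonymous substitutions.
Codon 3 (AUA, Ile): 2 synonymous substitutions.
Codon 4 (UUA, Leu): 2 synonymous substitutions.
Total: 1 + 3 + 2 + 2 = 8.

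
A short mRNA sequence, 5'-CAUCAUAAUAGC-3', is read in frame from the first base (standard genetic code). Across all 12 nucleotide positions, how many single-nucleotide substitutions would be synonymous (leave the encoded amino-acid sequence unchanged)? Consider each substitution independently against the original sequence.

4

Codon 1 (CAU, His): 1 synonymous substitution.
Codon 2 (CAU, His): 1 synonymous substitution.
Codon 3 (AAU, Asn): 1 synonymous substitution.
Codon 4 (AGC, Ser): 1 synonymous substitution.
Total: 1 + 1 + 1 + 1 = 4.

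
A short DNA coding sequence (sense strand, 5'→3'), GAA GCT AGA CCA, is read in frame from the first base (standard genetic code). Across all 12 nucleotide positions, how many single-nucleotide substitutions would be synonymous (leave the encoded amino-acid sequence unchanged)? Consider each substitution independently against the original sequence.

9

Codon 1 (GAA, Glu): 1 synonymous substitution.
Codon 2 (GCT, Ala): 3 synonymous substitutions.
Codon 3 (AGA, Arg): 2 synonymous substitutions.
Codon 4 (CCA, Pro): 3 synonymous substitutions.
Total: 1 + 3 + 2 + 3 = 9.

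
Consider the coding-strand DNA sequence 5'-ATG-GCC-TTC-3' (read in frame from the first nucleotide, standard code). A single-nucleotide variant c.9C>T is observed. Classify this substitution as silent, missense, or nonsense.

silent

Position 9 falls in codon 3: TTC → Phe.
After the substitution the codon is TTT → Phe.
Both encode Phe, so the change is synonymous.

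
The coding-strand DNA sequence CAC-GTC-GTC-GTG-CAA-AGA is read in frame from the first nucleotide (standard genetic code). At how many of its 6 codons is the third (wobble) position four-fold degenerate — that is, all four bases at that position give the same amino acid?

Codon 1 CAC (His): third position 2-fold.
Codon 2 GTC (Val): third position 4-fold.
Codon 3 GTC (Val): third position 4-fold.
Codon 4 GTG (Val): third position 4-fold.
Codon 5 CAA (Gln): third position 2-fold.
Codon 6 AGA (Arg): third position 2-fold.
Four-fold degenerate third positions: 3.

3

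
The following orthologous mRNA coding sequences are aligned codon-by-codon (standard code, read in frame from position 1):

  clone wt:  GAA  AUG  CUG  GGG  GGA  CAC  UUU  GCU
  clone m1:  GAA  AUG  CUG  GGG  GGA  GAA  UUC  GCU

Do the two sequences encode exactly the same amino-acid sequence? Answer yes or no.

no

Codon 1: GAA Glu / GAA Glu — identical.
Codon 2: AUG Met / AUG Met — identical.
Codon 3: CUG Leu / CUG Leu — identical.
Codon 4: GGG Gly / GGG Gly — identical.
Codon 5: GGA Gly / GGA Gly — identical.
Codon 6: CAC His / GAA Glu — nonsynonymous.
Codon 7: UUU Phe / UUC Phe — synonymous.
Codon 8: GCU Ala / GCU Ala — identical.
Nonsynonymous differences: 1 → different protein.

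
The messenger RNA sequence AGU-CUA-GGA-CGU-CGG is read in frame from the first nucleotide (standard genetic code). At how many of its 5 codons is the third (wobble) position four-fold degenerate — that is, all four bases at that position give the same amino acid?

4

Codon 1 AGU (Ser): third position 2-fold.
Codon 2 CUA (Leu): third position 4-fold.
Codon 3 GGA (Gly): third position 4-fold.
Codon 4 CGU (Arg): third position 4-fold.
Codon 5 CGG (Arg): third position 4-fold.
Four-fold degenerate third positions: 4.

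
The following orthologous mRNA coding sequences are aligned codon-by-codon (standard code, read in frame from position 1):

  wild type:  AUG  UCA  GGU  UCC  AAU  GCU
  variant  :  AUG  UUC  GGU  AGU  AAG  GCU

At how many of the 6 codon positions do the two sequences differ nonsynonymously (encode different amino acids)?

2

Codon 1: AUG Met / AUG Met — identical.
Codon 2: UCA Ser / UUC Phe — nonsynonymous.
Codon 3: GGU Gly / GGU Gly — identical.
Codon 4: UCC Ser / AGU Ser — synonymous.
Codon 5: AAU Asn / AAG Lys — nonsynonymous.
Codon 6: GCU Ala / GCU Ala — identical.
Nonsynonymous differences: 2.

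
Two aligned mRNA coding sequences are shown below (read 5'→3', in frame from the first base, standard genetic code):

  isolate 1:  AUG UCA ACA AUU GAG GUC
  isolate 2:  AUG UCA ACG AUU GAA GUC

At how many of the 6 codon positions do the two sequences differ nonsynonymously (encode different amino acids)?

Codon 1: AUG Met / AUG Met — identical.
Codon 2: UCA Ser / UCA Ser — identical.
Codon 3: ACA Thr / ACG Thr — synonymous.
Codon 4: AUU Ile / AUU Ile — identical.
Codon 5: GAG Glu / GAA Glu — synonymous.
Codon 6: GUC Val / GUC Val — identical.
Nonsynonymous differences: 0.

0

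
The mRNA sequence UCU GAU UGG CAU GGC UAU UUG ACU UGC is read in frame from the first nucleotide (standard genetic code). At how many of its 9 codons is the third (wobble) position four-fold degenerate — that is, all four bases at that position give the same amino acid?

Codon 1 UCU (Ser): third position 4-fold.
Codon 2 GAU (Asp): third position 2-fold.
Codon 3 UGG (Trp): third position 1-fold.
Codon 4 CAU (His): third position 2-fold.
Codon 5 GGC (Gly): third position 4-fold.
Codon 6 UAU (Tyr): third position 2-fold.
Codon 7 UUG (Leu): third position 2-fold.
Codon 8 ACU (Thr): third position 4-fold.
Codon 9 UGC (Cys): third position 2-fold.
Four-fold degenerate third positions: 3.

3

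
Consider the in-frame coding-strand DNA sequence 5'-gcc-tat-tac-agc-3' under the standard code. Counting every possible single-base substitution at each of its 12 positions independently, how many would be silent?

6

Codon 1 (GCC, Ala): 3 synonymous substitutions.
Codon 2 (TAT, Tyr): 1 synonymous substitution.
Codon 3 (TAC, Tyr): 1 synonymous substitution.
Codon 4 (AGC, Ser): 1 synonymous substitution.
Total: 3 + 1 + 1 + 1 = 6.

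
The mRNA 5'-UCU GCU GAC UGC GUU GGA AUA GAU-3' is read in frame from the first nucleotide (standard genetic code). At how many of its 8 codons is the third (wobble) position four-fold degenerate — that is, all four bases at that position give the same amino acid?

Codon 1 UCU (Ser): third position 4-fold.
Codon 2 GCU (Ala): third position 4-fold.
Codon 3 GAC (Asp): third position 2-fold.
Codon 4 UGC (Cys): third position 2-fold.
Codon 5 GUU (Val): third position 4-fold.
Codon 6 GGA (Gly): third position 4-fold.
Codon 7 AUA (Ile): third position 3-fold.
Codon 8 GAU (Asp): third position 2-fold.
Four-fold degenerate third positions: 4.

4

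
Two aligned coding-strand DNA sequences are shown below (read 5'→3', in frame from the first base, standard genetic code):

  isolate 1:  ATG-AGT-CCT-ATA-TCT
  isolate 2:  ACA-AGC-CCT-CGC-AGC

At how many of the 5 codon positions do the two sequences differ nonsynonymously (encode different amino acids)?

Codon 1: ATG Met / ACA Thr — nonsynonymous.
Codon 2: AGT Ser / AGC Ser — synonymous.
Codon 3: CCT Pro / CCT Pro — identical.
Codon 4: ATA Ile / CGC Arg — nonsynonymous.
Codon 5: TCT Ser / AGC Ser — synonymous.
Nonsynonymous differences: 2.

2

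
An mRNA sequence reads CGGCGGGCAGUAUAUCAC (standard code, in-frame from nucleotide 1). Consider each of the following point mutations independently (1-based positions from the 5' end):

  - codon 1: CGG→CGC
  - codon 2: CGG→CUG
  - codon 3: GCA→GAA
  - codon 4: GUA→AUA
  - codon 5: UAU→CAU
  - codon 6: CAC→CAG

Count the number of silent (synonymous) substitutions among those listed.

Codon 1: CGG (Arg) → CGC (Arg) — synonymous.
Codon 2: CGG (Arg) → CUG (Leu) — missense.
Codon 3: GCA (Ala) → GAA (Glu) — missense.
Codon 4: GUA (Val) → AUA (Ile) — missense.
Codon 5: UAU (Tyr) → CAU (His) — missense.
Codon 6: CAC (His) → CAG (Gln) — missense.
Synonymous: 1 of 6.

1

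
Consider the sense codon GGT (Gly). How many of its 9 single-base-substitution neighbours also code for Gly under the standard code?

3

Position 1: none → 0 synonymous.
Position 2: none → 0 synonymous.
Position 3: GGC, GGA, GGG → 3 synonymous.
Total: 0 + 0 + 3 = 3.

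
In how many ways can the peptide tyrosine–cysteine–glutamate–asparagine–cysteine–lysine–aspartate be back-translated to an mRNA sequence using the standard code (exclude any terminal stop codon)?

128

Tyr: 2 codons.
Cys: 2 codons.
Glu: 2 codons.
Asn: 2 codons.
Cys: 2 codons.
Lys: 2 codons.
Asp: 2 codons.
2 × 2 × 2 × 2 × 2 × 2 × 2 = 128.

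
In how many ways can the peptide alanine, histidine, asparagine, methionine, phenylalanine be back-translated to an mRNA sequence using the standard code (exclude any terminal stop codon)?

32

Ala: 4 codons.
His: 2 codons.
Asn: 2 codons.
Met: 1 codon.
Phe: 2 codons.
4 × 2 × 2 × 1 × 2 = 32.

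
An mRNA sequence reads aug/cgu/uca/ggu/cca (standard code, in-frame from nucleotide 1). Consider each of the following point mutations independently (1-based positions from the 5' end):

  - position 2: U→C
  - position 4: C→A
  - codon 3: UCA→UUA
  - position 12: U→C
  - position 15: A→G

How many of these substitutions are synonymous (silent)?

2

Codon 1: AUG (Met) → ACG (Thr) — missense.
Codon 2: CGU (Arg) → AGU (Ser) — missense.
Codon 3: UCA (Ser) → UUA (Leu) — missense.
Codon 4: GGU (Gly) → GGC (Gly) — synonymous.
Codon 5: CCA (Pro) → CCG (Pro) — synonymous.
Synonymous: 2 of 5.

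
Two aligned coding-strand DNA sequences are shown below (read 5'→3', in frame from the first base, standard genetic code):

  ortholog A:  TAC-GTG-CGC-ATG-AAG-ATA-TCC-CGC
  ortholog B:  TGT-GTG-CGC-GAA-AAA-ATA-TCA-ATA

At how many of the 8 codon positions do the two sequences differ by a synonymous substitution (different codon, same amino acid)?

Codon 1: TAC Tyr / TGT Cys — nonsynonymous.
Codon 2: GTG Val / GTG Val — identical.
Codon 3: CGC Arg / CGC Arg — identical.
Codon 4: ATG Met / GAA Glu — nonsynonymous.
Codon 5: AAG Lys / AAA Lys — synonymous.
Codon 6: ATA Ile / ATA Ile — identical.
Codon 7: TCC Ser / TCA Ser — synonymous.
Codon 8: CGC Arg / ATA Ile — nonsynonymous.
Synonymous differences: 2.

2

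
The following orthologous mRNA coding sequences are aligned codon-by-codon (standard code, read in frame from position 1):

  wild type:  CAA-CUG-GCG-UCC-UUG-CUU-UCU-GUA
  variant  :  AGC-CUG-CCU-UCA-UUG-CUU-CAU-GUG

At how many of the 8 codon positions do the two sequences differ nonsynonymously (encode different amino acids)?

3

Codon 1: CAA Gln / AGC Ser — nonsynonymous.
Codon 2: CUG Leu / CUG Leu — identical.
Codon 3: GCG Ala / CCU Pro — nonsynonymous.
Codon 4: UCC Ser / UCA Ser — synonymous.
Codon 5: UUG Leu / UUG Leu — identical.
Codon 6: CUU Leu / CUU Leu — identical.
Codon 7: UCU Ser / CAU His — nonsynonymous.
Codon 8: GUA Val / GUG Val — synonymous.
Nonsynonymous differences: 3.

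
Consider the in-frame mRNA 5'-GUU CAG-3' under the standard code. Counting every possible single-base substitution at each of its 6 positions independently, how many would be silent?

4

Codon 1 (GUU, Val): 3 synonymous substitutions.
Codon 2 (CAG, Gln): 1 synonymous substitution.
Total: 3 + 1 = 4.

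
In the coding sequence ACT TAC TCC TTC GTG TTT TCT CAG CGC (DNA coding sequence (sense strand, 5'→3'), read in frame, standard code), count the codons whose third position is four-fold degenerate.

Codon 1 ACT (Thr): third position 4-fold.
Codon 2 TAC (Tyr): third position 2-fold.
Codon 3 TCC (Ser): third position 4-fold.
Codon 4 TTC (Phe): third position 2-fold.
Codon 5 GTG (Val): third position 4-fold.
Codon 6 TTT (Phe): third position 2-fold.
Codon 7 TCT (Ser): third position 4-fold.
Codon 8 CAG (Gln): third position 2-fold.
Codon 9 CGC (Arg): third position 4-fold.
Four-fold degenerate third positions: 5.

5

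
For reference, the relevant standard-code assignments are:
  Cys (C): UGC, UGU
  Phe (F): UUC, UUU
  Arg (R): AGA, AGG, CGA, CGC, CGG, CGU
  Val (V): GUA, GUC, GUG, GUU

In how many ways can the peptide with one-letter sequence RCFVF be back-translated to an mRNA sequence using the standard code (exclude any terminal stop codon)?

192

Arg: 6 codons.
Cys: 2 codons.
Phe: 2 codons.
Val: 4 codons.
Phe: 2 codons.
6 × 2 × 2 × 4 × 2 = 192.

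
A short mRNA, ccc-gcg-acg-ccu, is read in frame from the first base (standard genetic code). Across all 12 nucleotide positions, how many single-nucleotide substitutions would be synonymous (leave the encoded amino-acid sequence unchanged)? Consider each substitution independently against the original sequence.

12

Codon 1 (CCC, Pro): 3 synonymous substitutions.
Codon 2 (GCG, Ala): 3 synonymous substitutions.
Codon 3 (ACG, Thr): 3 synonymous substitutions.
Codon 4 (CCU, Pro): 3 synonymous substitutions.
Total: 3 + 3 + 3 + 3 = 12.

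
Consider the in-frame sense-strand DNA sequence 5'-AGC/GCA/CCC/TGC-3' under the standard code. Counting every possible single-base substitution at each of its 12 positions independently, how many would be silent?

8

Codon 1 (AGC, Ser): 1 synonymous substitution.
Codon 2 (GCA, Ala): 3 synonymous substitutions.
Codon 3 (CCC, Pro): 3 synonymous substitutions.
Codon 4 (TGC, Cys): 1 synonymous substitution.
Total: 1 + 3 + 3 + 1 = 8.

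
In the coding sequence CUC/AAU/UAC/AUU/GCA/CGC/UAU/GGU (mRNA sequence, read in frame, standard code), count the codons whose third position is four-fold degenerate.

Codon 1 CUC (Leu): third position 4-fold.
Codon 2 AAU (Asn): third position 2-fold.
Codon 3 UAC (Tyr): third position 2-fold.
Codon 4 AUU (Ile): third position 3-fold.
Codon 5 GCA (Ala): third position 4-fold.
Codon 6 CGC (Arg): third position 4-fold.
Codon 7 UAU (Tyr): third position 2-fold.
Codon 8 GGU (Gly): third position 4-fold.
Four-fold degenerate third positions: 4.

4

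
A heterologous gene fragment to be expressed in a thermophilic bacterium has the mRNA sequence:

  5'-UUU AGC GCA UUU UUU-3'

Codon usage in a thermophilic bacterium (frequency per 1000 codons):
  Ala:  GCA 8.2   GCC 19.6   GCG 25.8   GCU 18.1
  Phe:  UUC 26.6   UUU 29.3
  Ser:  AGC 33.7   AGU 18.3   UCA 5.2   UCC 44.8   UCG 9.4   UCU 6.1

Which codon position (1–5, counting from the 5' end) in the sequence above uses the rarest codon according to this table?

Codon 1 UUU (Phe): 29.3 per 1000.
Codon 2 AGC (Ser): 33.7 per 1000.
Codon 3 GCA (Ala): 8.2 per 1000.
Codon 4 UUU (Phe): 29.3 per 1000.
Codon 5 UUU (Phe): 29.3 per 1000.
Lowest frequency is 8.2 at codon 3.

3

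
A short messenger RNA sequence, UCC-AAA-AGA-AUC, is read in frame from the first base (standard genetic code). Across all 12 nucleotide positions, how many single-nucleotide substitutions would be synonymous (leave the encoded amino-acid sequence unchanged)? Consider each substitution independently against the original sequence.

Codon 1 (UCC, Ser): 3 synonymous substitutions.
Codon 2 (AAA, Lys): 1 synonymous substitution.
Codon 3 (AGA, Arg): 2 synonymous substitutions.
Codon 4 (AUC, Ile): 2 synonymous substitutions.
Total: 3 + 1 + 2 + 2 = 8.

8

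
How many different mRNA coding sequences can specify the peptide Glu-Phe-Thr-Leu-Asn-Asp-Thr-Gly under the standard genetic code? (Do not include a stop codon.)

Glu: 2 codons.
Phe: 2 codons.
Thr: 4 codons.
Leu: 6 codons.
Asn: 2 codons.
Asp: 2 codons.
Thr: 4 codons.
Gly: 4 codons.
2 × 2 × 4 × 6 × 2 × 2 × 4 × 4 = 6144.

6144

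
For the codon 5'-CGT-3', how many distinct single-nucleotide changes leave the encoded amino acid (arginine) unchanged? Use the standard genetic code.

Position 1: none → 0 synonymous.
Position 2: none → 0 synonymous.
Position 3: CGC, CGA, CGG → 3 synonymous.
Total: 0 + 0 + 3 = 3.

3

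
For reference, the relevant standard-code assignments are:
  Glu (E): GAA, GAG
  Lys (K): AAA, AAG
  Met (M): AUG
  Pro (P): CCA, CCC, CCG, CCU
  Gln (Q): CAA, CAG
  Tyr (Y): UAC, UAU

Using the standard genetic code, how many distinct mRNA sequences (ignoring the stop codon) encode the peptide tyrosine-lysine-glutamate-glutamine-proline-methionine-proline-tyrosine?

Tyr: 2 codons.
Lys: 2 codons.
Glu: 2 codons.
Gln: 2 codons.
Pro: 4 codons.
Met: 1 codon.
Pro: 4 codons.
Tyr: 2 codons.
2 × 2 × 2 × 2 × 4 × 1 × 4 × 2 = 512.

512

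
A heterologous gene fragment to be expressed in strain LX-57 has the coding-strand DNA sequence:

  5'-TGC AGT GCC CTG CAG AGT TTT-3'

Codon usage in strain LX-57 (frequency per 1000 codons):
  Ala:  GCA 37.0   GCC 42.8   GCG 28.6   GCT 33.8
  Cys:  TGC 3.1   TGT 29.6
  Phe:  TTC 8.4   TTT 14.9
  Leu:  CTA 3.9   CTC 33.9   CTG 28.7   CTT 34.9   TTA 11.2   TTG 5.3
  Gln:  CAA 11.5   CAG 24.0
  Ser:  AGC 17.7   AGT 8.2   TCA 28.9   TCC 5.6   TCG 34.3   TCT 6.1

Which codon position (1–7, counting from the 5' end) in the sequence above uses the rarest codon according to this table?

Codon 1 TGC (Cys): 3.1 per 1000.
Codon 2 AGT (Ser): 8.2 per 1000.
Codon 3 GCC (Ala): 42.8 per 1000.
Codon 4 CTG (Leu): 28.7 per 1000.
Codon 5 CAG (Gln): 24.0 per 1000.
Codon 6 AGT (Ser): 8.2 per 1000.
Codon 7 TTT (Phe): 14.9 per 1000.
Lowest frequency is 3.1 at codon 1.

1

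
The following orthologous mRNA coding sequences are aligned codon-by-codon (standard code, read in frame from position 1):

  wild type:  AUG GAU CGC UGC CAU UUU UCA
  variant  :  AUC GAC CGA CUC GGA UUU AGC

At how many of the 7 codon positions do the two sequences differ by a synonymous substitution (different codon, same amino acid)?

3

Codon 1: AUG Met / AUC Ile — nonsynonymous.
Codon 2: GAU Asp / GAC Asp — synonymous.
Codon 3: CGC Arg / CGA Arg — synonymous.
Codon 4: UGC Cys / CUC Leu — nonsynonymous.
Codon 5: CAU His / GGA Gly — nonsynonymous.
Codon 6: UUU Phe / UUU Phe — identical.
Codon 7: UCA Ser / AGC Ser — synonymous.
Synonymous differences: 3.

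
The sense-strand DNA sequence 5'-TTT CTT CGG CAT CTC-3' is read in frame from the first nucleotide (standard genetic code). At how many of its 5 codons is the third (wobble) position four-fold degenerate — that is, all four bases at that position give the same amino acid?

Codon 1 TTT (Phe): third position 2-fold.
Codon 2 CTT (Leu): third position 4-fold.
Codon 3 CGG (Arg): third position 4-fold.
Codon 4 CAT (His): third position 2-fold.
Codon 5 CTC (Leu): third position 4-fold.
Four-fold degenerate third positions: 3.

3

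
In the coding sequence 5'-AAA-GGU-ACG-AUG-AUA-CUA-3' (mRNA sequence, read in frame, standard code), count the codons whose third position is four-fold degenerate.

3

Codon 1 AAA (Lys): third position 2-fold.
Codon 2 GGU (Gly): third position 4-fold.
Codon 3 ACG (Thr): third position 4-fold.
Codon 4 AUG (Met): third position 1-fold.
Codon 5 AUA (Ile): third position 3-fold.
Codon 6 CUA (Leu): third position 4-fold.
Four-fold degenerate third positions: 3.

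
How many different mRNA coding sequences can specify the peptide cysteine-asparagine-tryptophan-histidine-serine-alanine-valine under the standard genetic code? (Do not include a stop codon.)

Cys: 2 codons.
Asn: 2 codons.
Trp: 1 codon.
His: 2 codons.
Ser: 6 codons.
Ala: 4 codons.
Val: 4 codons.
2 × 2 × 1 × 2 × 6 × 4 × 4 = 768.

768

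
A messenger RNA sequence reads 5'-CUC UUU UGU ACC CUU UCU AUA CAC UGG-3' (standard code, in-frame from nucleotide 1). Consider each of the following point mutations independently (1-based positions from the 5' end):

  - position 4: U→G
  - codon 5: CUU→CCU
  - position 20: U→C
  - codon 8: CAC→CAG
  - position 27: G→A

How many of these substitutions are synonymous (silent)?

Codon 2: UUU (Phe) → GUU (Val) — missense.
Codon 5: CUU (Leu) → CCU (Pro) — missense.
Codon 7: AUA (Ile) → ACA (Thr) — missense.
Codon 8: CAC (His) → CAG (Gln) — missense.
Codon 9: UGG (Trp) → UGA (Stop) — nonsense.
Synonymous: 0 of 5.

0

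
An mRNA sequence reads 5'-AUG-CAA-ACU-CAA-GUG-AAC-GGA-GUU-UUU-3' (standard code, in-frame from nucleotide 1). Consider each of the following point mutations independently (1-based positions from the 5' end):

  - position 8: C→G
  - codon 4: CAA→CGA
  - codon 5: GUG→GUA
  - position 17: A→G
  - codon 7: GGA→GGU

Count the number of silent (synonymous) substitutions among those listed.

Codon 3: ACU (Thr) → AGU (Ser) — missense.
Codon 4: CAA (Gln) → CGA (Arg) — missense.
Codon 5: GUG (Val) → GUA (Val) — synonymous.
Codon 6: AAC (Asn) → AGC (Ser) — missense.
Codon 7: GGA (Gly) → GGU (Gly) — synonymous.
Synonymous: 2 of 5.

2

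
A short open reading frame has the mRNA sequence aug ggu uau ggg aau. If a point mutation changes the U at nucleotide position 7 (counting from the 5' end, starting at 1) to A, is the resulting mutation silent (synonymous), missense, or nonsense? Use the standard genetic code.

missense

Position 7 falls in codon 3: UAU → Tyr.
After the substitution the codon is AAU → Asn.
Tyr ≠ Asn, so this is a missense mutation.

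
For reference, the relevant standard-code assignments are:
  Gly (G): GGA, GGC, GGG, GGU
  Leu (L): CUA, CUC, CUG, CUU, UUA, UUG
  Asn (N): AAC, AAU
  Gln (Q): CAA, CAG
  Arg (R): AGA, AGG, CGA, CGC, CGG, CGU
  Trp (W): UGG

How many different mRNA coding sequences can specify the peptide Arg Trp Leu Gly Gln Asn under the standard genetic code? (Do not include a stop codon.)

576

Arg: 6 codons.
Trp: 1 codon.
Leu: 6 codons.
Gly: 4 codons.
Gln: 2 codons.
Asn: 2 codons.
6 × 1 × 6 × 4 × 2 × 2 = 576.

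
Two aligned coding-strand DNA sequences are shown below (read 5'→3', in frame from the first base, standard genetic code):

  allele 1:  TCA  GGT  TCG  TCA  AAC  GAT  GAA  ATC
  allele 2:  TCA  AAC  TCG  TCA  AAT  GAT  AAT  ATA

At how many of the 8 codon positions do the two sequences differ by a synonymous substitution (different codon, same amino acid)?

Codon 1: TCA Ser / TCA Ser — identical.
Codon 2: GGT Gly / AAC Asn — nonsynonymous.
Codon 3: TCG Ser / TCG Ser — identical.
Codon 4: TCA Ser / TCA Ser — identical.
Codon 5: AAC Asn / AAT Asn — synonymous.
Codon 6: GAT Asp / GAT Asp — identical.
Codon 7: GAA Glu / AAT Asn — nonsynonymous.
Codon 8: ATC Ile / ATA Ile — synonymous.
Synonymous differences: 2.

2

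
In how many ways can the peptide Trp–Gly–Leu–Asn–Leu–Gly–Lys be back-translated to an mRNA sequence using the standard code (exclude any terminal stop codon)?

Trp: 1 codon.
Gly: 4 codons.
Leu: 6 codons.
Asn: 2 codons.
Leu: 6 codons.
Gly: 4 codons.
Lys: 2 codons.
1 × 4 × 6 × 2 × 6 × 4 × 2 = 2304.

2304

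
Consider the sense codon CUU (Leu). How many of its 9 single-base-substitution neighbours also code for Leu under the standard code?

Position 1: none → 0 synonymous.
Position 2: none → 0 synonymous.
Position 3: CUC, CUA, CUG → 3 synonymous.
Total: 0 + 0 + 3 = 3.

3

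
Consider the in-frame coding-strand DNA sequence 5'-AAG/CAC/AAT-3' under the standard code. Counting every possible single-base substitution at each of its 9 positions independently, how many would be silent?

Codon 1 (AAG, Lys): 1 synonymous substitution.
Codon 2 (CAC, His): 1 synonymous substitution.
Codon 3 (AAT, Asn): 1 synonymous substitution.
Total: 1 + 1 + 1 = 3.

3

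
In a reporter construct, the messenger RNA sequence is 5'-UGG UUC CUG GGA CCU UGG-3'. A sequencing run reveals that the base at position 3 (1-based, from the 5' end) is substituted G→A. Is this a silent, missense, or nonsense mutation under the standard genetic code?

Position 3 falls in codon 1: UGG → Trp.
After the substitution the codon is UGA → Stop.
The new codon is a stop codon, so this is a nonsense mutation.

nonsense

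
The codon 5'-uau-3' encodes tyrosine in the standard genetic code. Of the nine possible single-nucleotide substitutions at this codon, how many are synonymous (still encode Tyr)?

1

Position 1: none → 0 synonymous.
Position 2: none → 0 synonymous.
Position 3: UAC → 1 synonymous.
Total: 0 + 0 + 1 = 1.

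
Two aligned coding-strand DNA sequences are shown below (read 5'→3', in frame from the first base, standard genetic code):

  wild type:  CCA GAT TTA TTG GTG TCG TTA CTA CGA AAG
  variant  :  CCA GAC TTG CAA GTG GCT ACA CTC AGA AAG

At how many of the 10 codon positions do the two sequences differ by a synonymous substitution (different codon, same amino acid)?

4

Codon 1: CCA Pro / CCA Pro — identical.
Codon 2: GAT Asp / GAC Asp — synonymous.
Codon 3: TTA Leu / TTG Leu — synonymous.
Codon 4: TTG Leu / CAA Gln — nonsynonymous.
Codon 5: GTG Val / GTG Val — identical.
Codon 6: TCG Ser / GCT Ala — nonsynonymous.
Codon 7: TTA Leu / ACA Thr — nonsynonymous.
Codon 8: CTA Leu / CTC Leu — synonymous.
Codon 9: CGA Arg / AGA Arg — synonymous.
Codon 10: AAG Lys / AAG Lys — identical.
Synonymous differences: 4.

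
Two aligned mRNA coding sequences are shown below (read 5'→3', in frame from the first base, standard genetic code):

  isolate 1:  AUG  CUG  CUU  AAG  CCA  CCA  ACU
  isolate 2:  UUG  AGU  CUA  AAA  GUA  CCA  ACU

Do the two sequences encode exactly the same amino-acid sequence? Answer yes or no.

Codon 1: AUG Met / UUG Leu — nonsynonymous.
Codon 2: CUG Leu / AGU Ser — nonsynonymous.
Codon 3: CUU Leu / CUA Leu — synonymous.
Codon 4: AAG Lys / AAA Lys — synonymous.
Codon 5: CCA Pro / GUA Val — nonsynonymous.
Codon 6: CCA Pro / CCA Pro — identical.
Codon 7: ACU Thr / ACU Thr — identical.
Nonsynonymous differences: 3 → different protein.

no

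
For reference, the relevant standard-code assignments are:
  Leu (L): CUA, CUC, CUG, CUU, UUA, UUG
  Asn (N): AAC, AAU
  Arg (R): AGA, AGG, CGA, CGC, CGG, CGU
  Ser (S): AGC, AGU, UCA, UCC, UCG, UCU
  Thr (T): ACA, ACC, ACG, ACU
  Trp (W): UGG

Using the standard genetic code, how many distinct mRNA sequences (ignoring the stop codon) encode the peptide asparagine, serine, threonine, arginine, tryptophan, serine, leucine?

10368

Asn: 2 codons.
Ser: 6 codons.
Thr: 4 codons.
Arg: 6 codons.
Trp: 1 codon.
Ser: 6 codons.
Leu: 6 codons.
2 × 6 × 4 × 6 × 1 × 6 × 6 = 10368.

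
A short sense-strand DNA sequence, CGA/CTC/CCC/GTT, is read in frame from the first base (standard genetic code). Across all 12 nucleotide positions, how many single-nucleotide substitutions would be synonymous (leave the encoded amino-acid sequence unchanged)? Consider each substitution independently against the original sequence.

13

Codon 1 (CGA, Arg): 4 synonymous substitutions.
Codon 2 (CTC, Leu): 3 synonymous substitutions.
Codon 3 (CCC, Pro): 3 synonymous substitutions.
Codon 4 (GTT, Val): 3 synonymous substitutions.
Total: 4 + 3 + 3 + 3 = 13.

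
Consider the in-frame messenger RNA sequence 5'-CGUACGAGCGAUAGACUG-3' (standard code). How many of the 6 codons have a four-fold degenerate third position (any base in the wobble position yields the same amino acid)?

Codon 1 CGU (Arg): third position 4-fold.
Codon 2 ACG (Thr): third position 4-fold.
Codon 3 AGC (Ser): third position 2-fold.
Codon 4 GAU (Asp): third position 2-fold.
Codon 5 AGA (Arg): third position 2-fold.
Codon 6 CUG (Leu): third position 4-fold.
Four-fold degenerate third positions: 3.

3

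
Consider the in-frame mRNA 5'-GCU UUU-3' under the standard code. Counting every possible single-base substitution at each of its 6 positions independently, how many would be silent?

4

Codon 1 (GCU, Ala): 3 synonymous substitutions.
Codon 2 (UUU, Phe): 1 synonymous substitution.
Total: 3 + 1 = 4.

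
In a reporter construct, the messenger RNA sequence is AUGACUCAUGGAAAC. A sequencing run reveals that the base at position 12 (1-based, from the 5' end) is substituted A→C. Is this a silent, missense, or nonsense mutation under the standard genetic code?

silent

Position 12 falls in codon 4: GGA → Gly.
After the substitution the codon is GGC → Gly.
Both encode Gly, so the change is synonymous.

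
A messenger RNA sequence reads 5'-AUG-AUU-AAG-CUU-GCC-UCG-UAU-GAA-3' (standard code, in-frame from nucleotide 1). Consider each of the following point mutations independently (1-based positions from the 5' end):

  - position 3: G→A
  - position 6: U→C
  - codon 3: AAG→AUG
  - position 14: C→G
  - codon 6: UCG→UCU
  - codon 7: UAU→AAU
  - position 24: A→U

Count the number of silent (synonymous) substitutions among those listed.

2

Codon 1: AUG (Met) → AUA (Ile) — missense.
Codon 2: AUU (Ile) → AUC (Ile) — synonymous.
Codon 3: AAG (Lys) → AUG (Met) — missense.
Codon 5: GCC (Ala) → GGC (Gly) — missense.
Codon 6: UCG (Ser) → UCU (Ser) — synonymous.
Codon 7: UAU (Tyr) → AAU (Asn) — missense.
Codon 8: GAA (Glu) → GAU (Asp) — missense.
Synonymous: 2 of 7.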